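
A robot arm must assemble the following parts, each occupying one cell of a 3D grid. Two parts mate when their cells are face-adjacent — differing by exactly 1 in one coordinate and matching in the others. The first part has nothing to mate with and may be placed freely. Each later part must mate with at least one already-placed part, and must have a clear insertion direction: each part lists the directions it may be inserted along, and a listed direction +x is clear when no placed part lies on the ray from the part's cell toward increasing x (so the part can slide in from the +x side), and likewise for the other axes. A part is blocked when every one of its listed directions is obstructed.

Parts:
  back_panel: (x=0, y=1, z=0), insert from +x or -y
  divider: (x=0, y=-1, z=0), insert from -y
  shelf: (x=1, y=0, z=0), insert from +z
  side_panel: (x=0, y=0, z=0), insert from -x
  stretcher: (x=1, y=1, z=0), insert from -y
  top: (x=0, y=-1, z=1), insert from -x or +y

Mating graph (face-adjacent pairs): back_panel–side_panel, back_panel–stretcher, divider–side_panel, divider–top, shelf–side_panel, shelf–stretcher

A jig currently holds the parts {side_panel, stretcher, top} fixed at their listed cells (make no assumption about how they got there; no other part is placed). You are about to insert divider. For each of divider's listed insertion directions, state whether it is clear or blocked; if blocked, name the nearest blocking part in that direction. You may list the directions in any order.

-y: clear

-y: ray from divider(0, -1, 0) has no placed part ⇒ clear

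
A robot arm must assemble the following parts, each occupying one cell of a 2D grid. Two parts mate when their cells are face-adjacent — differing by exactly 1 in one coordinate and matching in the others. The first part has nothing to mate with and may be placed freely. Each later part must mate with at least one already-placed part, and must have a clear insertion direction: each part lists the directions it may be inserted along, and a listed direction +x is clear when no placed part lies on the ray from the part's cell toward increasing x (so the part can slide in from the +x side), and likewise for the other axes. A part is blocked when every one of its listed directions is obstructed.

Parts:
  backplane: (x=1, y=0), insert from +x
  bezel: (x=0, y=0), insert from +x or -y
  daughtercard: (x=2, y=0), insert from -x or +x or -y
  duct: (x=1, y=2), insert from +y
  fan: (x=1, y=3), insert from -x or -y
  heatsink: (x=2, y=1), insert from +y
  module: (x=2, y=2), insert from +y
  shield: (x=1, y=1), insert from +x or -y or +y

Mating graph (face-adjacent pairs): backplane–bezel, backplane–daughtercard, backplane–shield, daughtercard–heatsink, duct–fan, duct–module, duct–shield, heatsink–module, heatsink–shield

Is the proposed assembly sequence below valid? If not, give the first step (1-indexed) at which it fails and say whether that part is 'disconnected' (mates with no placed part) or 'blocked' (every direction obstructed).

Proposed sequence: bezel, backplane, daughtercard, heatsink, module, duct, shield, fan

1. bezel@(0, 0) [+x clear] — {bezel}
2. backplane@(1, 0) [+x clear] — {backplane, bezel}
3. daughtercard@(2, 0) [+x clear] — {backplane, bezel, daughtercard}
4. heatsink@(2, 1) [+y clear] — {backplane, bezel, daughtercard, heatsink}
5. module@(2, 2) [+y clear] — {backplane, bezel, daughtercard, heatsink, module}
6. duct@(1, 2) [+y clear] — {backplane, bezel, daughtercard, duct, heatsink, module}
7. shield@(1, 1) — +x/-y/+y all obstructed ⇒ blocked

Invalid at step 7 (blocked)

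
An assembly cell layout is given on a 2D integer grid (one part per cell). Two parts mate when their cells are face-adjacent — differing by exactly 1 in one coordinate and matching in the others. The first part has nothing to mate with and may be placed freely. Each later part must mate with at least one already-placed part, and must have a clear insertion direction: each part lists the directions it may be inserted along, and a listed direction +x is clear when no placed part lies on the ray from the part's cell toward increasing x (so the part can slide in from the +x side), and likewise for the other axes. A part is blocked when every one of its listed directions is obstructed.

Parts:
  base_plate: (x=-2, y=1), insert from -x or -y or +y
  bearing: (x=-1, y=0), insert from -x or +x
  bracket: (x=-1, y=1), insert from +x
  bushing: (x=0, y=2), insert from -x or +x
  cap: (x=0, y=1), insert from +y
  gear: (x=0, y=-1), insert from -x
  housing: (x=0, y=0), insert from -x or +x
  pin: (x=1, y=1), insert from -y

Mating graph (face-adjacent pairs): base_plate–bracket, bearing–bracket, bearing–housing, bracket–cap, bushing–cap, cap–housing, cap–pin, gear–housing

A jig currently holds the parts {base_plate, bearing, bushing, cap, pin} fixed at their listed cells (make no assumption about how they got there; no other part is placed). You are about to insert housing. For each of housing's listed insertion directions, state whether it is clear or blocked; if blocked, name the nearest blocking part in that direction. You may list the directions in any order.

+x: clear; -x: blocked by bearing

-x: nearest on ray is bearing@(-1, 0) ⇒ blocked
+x: ray from housing(0, 0) has no placed part ⇒ clear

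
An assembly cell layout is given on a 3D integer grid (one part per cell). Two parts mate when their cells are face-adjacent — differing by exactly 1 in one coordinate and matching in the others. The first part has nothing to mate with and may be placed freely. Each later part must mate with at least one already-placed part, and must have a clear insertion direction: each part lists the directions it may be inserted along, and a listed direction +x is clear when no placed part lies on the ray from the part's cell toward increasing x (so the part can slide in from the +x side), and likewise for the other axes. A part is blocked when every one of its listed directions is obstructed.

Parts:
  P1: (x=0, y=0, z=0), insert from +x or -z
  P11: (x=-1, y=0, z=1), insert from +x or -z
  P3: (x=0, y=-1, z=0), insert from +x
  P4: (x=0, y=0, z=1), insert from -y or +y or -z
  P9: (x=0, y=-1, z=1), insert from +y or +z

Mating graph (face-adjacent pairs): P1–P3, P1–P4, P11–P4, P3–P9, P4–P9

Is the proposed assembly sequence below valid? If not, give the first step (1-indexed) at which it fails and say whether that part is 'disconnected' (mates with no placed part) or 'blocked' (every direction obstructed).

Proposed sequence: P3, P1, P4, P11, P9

1. P3@(0, -1, 0) [+x clear] — {P3}
2. P1@(0, 0, 0) [+x clear] — {P1, P3}
3. P4@(0, 0, 1) [-y clear] — {P1, P3, P4}
4. P11@(-1, 0, 1) [-z clear] — {P1, P11, P3, P4}
5. P9@(0, -1, 1) [+z clear] — {P1, P11, P3, P4, P9}

Valid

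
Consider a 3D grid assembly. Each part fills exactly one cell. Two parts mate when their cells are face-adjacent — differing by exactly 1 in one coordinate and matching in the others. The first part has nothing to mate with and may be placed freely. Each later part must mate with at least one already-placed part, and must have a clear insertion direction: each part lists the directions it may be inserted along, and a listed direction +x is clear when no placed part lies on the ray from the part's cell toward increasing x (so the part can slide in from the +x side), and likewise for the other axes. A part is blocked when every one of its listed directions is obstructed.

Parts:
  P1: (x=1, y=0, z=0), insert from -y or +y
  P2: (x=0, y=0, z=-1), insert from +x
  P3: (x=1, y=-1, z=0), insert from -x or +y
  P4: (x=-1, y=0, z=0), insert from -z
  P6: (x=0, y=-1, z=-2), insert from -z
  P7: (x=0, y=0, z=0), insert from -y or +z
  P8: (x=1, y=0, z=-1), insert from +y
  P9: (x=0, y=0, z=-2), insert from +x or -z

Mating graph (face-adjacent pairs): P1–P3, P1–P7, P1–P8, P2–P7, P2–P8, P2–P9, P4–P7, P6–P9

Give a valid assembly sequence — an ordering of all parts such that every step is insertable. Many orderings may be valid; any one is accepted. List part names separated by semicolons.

1. P7@(0, 0, 0) [-y clear] — {P7}
2. P2@(0, 0, -1) [+x clear] — {P2, P7}
3. P9@(0, 0, -2) [+x clear] — {P2, P7, P9}
4. P8@(1, 0, -1) [+y clear] — {P2, P7, P8, P9}
5. P6@(0, -1, -2) [-z clear] — {P2, P6, P7, P8, P9}
6. P1@(1, 0, 0) [-y clear] — {P1, P2, P6, P7, P8, P9}
7. P3@(1, -1, 0) [-x clear] — {P1, P2, P3, P6, P7, P8, P9}
8. P4@(-1, 0, 0) [-z clear] — {P1, P2, P3, P4, P6, P7, P8, P9}

P7; P2; P9; P8; P6; P1; P3; P4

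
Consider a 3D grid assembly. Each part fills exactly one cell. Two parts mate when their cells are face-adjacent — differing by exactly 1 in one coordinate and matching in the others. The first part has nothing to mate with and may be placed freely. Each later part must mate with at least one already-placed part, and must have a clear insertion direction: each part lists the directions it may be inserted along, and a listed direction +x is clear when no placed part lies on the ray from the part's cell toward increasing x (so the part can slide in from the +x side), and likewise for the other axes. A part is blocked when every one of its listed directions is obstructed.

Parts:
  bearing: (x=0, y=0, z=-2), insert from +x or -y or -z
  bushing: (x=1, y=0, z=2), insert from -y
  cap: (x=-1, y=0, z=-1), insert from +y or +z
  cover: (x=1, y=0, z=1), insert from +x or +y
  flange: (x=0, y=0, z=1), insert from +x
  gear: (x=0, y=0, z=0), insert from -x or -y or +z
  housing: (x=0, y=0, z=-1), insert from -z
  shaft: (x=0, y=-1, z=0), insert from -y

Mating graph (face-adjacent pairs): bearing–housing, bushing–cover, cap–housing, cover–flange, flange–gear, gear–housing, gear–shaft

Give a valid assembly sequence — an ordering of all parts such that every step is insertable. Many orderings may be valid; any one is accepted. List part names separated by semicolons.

gear; flange; housing; cap; bearing; cover; bushing; shaft

1. gear@(0, 0, 0) [-x clear] — {gear}
2. flange@(0, 0, 1) [+x clear] — {flange, gear}
3. housing@(0, 0, -1) [-z clear] — {flange, gear, housing}
4. cap@(-1, 0, -1) [+y clear] — {cap, flange, gear, housing}
5. bearing@(0, 0, -2) [+x clear] — {bearing, cap, flange, gear, housing}
6. cover@(1, 0, 1) [+x clear] — {bearing, cap, cover, flange, gear, housing}
7. bushing@(1, 0, 2) [-y clear] — {bearing, bushing, cap, cover, flange, gear, housing}
8. shaft@(0, -1, 0) [-y clear] — {bearing, bushing, cap, cover, flange, gear, housing, shaft}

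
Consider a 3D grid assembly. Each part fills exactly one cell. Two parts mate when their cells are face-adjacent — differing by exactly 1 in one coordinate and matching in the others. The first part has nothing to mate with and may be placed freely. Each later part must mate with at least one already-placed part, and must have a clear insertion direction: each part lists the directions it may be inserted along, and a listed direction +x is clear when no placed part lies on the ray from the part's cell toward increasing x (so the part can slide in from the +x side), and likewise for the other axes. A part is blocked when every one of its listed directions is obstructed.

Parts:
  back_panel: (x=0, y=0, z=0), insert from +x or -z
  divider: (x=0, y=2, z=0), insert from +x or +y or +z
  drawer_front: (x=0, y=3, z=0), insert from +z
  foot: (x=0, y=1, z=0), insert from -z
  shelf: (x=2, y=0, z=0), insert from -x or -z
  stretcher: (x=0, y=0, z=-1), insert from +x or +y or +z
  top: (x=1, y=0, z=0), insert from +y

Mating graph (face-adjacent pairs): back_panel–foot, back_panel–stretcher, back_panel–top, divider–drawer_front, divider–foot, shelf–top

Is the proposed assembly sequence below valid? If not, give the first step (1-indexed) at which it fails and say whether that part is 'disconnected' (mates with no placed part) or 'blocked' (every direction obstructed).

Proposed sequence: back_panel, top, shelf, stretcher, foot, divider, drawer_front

1. back_panel@(0, 0, 0) [+x clear] — {back_panel}
2. top@(1, 0, 0) [+y clear] — {back_panel, top}
3. shelf@(2, 0, 0) [-z clear] — {back_panel, shelf, top}
4. stretcher@(0, 0, -1) [+x clear] — {back_panel, shelf, stretcher, top}
5. foot@(0, 1, 0) [-z clear] — {back_panel, foot, shelf, stretcher, top}
6. divider@(0, 2, 0) [+x clear] — {back_panel, divider, foot, shelf, stretcher, top}
7. drawer_front@(0, 3, 0) [+z clear] — {back_panel, divider, drawer_front, foot, shelf, stretcher, top}

Valid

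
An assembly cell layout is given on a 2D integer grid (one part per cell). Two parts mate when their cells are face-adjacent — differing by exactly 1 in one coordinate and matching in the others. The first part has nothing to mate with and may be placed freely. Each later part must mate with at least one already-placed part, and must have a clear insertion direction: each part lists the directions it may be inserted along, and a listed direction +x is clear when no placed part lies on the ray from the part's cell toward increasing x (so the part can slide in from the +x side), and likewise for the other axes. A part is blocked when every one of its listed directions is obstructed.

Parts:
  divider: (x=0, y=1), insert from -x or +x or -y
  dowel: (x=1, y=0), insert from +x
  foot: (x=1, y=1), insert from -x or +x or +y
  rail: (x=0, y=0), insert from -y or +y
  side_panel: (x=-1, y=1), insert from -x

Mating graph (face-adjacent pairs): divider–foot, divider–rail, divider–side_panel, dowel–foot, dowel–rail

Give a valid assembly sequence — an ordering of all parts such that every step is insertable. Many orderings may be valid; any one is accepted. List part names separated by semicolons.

side_panel; divider; rail; foot; dowel

1. side_panel@(-1, 1) [-x clear] — {side_panel}
2. divider@(0, 1) [+x clear] — {divider, side_panel}
3. rail@(0, 0) [-y clear] — {divider, rail, side_panel}
4. foot@(1, 1) [+x clear] — {divider, foot, rail, side_panel}
5. dowel@(1, 0) [+x clear] — {divider, dowel, foot, rail, side_panel}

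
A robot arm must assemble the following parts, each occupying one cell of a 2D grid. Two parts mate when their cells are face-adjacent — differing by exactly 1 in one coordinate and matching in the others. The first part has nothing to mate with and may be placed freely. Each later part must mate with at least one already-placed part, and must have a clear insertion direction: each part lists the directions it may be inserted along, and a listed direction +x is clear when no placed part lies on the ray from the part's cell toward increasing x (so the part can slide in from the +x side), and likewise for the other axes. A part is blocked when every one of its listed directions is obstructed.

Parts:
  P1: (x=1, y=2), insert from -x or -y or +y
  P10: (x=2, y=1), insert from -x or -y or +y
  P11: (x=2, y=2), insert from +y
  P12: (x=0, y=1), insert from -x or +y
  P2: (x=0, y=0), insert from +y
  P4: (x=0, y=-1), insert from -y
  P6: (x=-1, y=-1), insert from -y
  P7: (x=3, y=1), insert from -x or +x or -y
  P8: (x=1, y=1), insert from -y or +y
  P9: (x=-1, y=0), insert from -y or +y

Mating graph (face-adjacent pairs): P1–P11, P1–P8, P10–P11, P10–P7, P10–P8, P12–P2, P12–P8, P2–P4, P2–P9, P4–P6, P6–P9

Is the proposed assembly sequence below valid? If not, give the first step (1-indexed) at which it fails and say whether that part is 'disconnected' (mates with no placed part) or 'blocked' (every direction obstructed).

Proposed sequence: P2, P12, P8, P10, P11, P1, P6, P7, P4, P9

Invalid at step 7 (disconnected)

1. P2@(0, 0) [+y clear] — {P2}
2. P12@(0, 1) [-x clear] — {P12, P2}
3. P8@(1, 1) [-y clear] — {P12, P2, P8}
4. P10@(2, 1) [-y clear] — {P10, P12, P2, P8}
5. P11@(2, 2) [+y clear] — {P10, P11, P12, P2, P8}
6. P1@(1, 2) [-x clear] — {P1, P10, P11, P12, P2, P8}
7. P6@(-1, -1) — no placed neighbour ⇒ disconnected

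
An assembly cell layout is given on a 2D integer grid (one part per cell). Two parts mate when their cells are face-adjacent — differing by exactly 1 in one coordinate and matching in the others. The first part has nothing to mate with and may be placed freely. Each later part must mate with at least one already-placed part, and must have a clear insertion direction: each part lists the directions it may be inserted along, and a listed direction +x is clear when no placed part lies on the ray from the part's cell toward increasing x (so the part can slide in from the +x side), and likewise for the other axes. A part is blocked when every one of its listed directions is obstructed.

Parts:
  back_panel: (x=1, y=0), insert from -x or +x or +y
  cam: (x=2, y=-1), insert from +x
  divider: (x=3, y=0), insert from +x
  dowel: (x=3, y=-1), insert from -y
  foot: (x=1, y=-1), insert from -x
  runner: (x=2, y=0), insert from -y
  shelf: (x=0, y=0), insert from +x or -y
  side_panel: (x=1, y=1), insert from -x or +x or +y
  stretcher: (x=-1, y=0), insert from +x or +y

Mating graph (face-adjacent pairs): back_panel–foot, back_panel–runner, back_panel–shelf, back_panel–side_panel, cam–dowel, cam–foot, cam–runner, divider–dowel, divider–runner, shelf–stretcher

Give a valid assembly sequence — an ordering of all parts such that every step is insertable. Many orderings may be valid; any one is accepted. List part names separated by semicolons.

stretcher; shelf; back_panel; side_panel; foot; runner; divider; cam; dowel

1. stretcher@(-1, 0) [+x clear] — {stretcher}
2. shelf@(0, 0) [+x clear] — {shelf, stretcher}
3. back_panel@(1, 0) [+x clear] — {back_panel, shelf, stretcher}
4. side_panel@(1, 1) [-x clear] — {back_panel, shelf, side_panel, stretcher}
5. foot@(1, -1) [-x clear] — {back_panel, foot, shelf, side_panel, stretcher}
6. runner@(2, 0) [-y clear] — {back_panel, foot, runner, shelf, side_panel, stretcher}
7. divider@(3, 0) [+x clear] — {back_panel, divider, foot, runner, shelf, side_panel, stretcher}
8. cam@(2, -1) [+x clear] — {back_panel, cam, divider, foot, runner, shelf, side_panel, stretcher}
9. dowel@(3, -1) [-y clear] — {back_panel, cam, divider, dowel, foot, runner, shelf, side_panel, stretcher}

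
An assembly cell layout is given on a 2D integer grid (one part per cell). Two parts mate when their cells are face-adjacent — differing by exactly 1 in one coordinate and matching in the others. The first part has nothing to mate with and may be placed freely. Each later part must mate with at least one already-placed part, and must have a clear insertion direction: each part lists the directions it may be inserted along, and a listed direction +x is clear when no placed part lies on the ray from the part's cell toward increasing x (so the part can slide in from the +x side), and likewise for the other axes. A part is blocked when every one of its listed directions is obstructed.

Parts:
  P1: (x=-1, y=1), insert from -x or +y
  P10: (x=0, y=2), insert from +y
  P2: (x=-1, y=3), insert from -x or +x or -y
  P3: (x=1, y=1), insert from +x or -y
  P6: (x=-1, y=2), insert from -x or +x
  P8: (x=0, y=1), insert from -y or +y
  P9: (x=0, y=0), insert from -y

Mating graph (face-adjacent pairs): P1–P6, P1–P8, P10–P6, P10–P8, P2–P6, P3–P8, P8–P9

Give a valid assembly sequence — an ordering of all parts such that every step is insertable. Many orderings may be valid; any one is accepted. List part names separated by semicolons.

P2; P6; P10; P8; P9; P3; P1

1. P2@(-1, 3) [-x clear] — {P2}
2. P6@(-1, 2) [-x clear] — {P2, P6}
3. P10@(0, 2) [+y clear] — {P10, P2, P6}
4. P8@(0, 1) [-y clear] — {P10, P2, P6, P8}
5. P9@(0, 0) [-y clear] — {P10, P2, P6, P8, P9}
6. P3@(1, 1) [+x clear] — {P10, P2, P3, P6, P8, P9}
7. P1@(-1, 1) [-x clear] — {P1, P10, P2, P3, P6, P8, P9}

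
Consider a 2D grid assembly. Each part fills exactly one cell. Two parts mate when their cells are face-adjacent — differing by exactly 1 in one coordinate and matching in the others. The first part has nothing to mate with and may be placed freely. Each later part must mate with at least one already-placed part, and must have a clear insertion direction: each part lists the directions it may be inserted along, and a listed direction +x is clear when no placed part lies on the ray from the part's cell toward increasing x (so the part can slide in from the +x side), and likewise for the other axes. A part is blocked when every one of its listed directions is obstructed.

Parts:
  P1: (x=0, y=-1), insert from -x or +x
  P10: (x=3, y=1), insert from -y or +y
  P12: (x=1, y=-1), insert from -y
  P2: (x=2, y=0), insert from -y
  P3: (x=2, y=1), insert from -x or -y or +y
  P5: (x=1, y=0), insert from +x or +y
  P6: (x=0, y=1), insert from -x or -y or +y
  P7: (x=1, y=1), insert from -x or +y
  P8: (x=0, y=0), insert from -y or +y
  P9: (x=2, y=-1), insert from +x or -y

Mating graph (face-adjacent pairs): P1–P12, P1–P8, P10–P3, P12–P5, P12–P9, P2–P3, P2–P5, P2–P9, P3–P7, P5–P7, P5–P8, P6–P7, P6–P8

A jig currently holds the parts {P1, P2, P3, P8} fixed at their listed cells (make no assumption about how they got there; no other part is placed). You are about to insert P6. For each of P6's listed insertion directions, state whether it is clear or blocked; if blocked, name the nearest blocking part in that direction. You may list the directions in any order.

+y: clear; -x: clear; -y: blocked by P8

-x: ray from P6(0, 1) has no placed part ⇒ clear
-y: nearest on ray is P8@(0, 0) ⇒ blocked
+y: ray from P6(0, 1) has no placed part ⇒ clear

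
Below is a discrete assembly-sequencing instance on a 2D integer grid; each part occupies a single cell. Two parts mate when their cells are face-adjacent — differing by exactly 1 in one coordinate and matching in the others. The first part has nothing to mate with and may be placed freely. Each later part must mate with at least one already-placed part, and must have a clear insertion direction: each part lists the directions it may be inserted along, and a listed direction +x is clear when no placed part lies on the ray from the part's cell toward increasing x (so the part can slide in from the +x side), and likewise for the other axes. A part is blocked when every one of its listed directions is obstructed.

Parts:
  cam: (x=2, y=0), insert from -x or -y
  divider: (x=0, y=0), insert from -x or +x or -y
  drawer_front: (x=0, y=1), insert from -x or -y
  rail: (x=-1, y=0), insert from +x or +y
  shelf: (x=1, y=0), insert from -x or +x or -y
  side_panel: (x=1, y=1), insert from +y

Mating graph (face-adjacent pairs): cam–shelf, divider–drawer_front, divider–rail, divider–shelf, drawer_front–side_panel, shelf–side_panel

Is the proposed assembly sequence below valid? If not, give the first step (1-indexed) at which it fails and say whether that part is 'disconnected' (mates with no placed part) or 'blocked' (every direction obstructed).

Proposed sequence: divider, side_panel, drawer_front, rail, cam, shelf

1. divider@(0, 0) [-x clear] — {divider}
2. side_panel@(1, 1) — no placed neighbour ⇒ disconnected

Invalid at step 2 (disconnected)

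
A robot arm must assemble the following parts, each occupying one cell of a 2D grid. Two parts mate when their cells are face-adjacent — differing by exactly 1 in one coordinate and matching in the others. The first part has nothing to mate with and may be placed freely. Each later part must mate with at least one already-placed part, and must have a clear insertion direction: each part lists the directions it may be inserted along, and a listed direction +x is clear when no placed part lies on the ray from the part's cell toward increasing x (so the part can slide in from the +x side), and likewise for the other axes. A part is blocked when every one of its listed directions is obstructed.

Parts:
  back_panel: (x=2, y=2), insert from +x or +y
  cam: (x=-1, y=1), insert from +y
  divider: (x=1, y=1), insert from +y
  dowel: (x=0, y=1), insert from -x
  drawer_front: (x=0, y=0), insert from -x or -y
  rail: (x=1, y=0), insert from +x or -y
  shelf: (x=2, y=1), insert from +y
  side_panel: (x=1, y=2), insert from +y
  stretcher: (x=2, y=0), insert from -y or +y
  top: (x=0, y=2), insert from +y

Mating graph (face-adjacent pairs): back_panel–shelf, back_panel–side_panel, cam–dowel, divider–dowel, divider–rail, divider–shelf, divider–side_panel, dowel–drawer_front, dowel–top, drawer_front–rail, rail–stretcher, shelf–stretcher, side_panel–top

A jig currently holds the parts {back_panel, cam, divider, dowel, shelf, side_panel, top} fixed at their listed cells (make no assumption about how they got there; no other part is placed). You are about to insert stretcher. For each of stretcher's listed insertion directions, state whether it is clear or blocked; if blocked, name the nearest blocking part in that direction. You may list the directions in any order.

+y: blocked by shelf; -y: clear

-y: ray from stretcher(2, 0) has no placed part ⇒ clear
+y: nearest on ray is shelf@(2, 1) ⇒ blocked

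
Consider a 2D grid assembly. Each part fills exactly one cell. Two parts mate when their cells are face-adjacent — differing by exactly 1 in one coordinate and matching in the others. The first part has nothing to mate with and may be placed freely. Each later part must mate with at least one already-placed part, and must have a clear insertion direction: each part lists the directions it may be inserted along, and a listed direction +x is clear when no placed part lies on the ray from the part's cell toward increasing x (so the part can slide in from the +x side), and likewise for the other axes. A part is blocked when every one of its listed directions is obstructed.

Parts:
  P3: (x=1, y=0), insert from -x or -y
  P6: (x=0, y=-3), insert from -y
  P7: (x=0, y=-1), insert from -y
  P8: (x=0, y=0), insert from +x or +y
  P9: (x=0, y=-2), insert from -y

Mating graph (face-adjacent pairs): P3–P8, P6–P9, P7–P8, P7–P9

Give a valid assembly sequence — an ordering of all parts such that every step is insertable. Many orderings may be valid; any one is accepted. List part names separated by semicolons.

1. P7@(0, -1) [-y clear] — {P7}
2. P8@(0, 0) [+x clear] — {P7, P8}
3. P3@(1, 0) [-y clear] — {P3, P7, P8}
4. P9@(0, -2) [-y clear] — {P3, P7, P8, P9}
5. P6@(0, -3) [-y clear] — {P3, P6, P7, P8, P9}

P7; P8; P3; P9; P6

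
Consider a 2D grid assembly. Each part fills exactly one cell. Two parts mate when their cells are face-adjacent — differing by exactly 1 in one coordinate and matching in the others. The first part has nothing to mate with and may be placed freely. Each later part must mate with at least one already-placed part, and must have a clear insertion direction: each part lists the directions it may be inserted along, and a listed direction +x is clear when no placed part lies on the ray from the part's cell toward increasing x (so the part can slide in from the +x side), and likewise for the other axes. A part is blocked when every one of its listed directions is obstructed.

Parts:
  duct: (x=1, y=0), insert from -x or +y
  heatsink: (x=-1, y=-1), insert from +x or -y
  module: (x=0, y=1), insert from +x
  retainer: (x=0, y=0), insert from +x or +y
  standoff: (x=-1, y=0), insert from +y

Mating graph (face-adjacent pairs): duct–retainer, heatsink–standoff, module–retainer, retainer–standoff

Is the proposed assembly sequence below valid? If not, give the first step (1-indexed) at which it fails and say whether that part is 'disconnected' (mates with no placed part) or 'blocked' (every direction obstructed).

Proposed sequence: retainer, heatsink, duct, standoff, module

1. retainer@(0, 0) [+x clear] — {retainer}
2. heatsink@(-1, -1) — no placed neighbour ⇒ disconnected

Invalid at step 2 (disconnected)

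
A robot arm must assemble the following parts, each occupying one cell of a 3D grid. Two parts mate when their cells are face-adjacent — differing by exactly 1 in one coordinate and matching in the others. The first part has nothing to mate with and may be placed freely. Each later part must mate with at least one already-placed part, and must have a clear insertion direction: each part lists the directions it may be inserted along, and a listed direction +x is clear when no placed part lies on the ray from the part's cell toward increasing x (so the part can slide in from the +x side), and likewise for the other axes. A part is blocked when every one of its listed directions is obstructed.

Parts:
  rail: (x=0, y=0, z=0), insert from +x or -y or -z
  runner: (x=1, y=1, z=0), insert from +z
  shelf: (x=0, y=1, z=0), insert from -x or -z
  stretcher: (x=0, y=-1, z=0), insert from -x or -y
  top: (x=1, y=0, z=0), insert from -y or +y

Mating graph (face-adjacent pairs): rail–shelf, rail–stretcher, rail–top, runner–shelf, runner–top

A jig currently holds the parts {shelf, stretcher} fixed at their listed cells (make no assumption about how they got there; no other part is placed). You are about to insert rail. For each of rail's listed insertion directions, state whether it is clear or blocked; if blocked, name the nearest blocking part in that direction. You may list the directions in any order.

+x: ray from rail(0, 0, 0) has no placed part ⇒ clear
-y: nearest on ray is stretcher@(0, -1, 0) ⇒ blocked
-z: ray from rail(0, 0, 0) has no placed part ⇒ clear

+x: clear; -y: blocked by stretcher; -z: clear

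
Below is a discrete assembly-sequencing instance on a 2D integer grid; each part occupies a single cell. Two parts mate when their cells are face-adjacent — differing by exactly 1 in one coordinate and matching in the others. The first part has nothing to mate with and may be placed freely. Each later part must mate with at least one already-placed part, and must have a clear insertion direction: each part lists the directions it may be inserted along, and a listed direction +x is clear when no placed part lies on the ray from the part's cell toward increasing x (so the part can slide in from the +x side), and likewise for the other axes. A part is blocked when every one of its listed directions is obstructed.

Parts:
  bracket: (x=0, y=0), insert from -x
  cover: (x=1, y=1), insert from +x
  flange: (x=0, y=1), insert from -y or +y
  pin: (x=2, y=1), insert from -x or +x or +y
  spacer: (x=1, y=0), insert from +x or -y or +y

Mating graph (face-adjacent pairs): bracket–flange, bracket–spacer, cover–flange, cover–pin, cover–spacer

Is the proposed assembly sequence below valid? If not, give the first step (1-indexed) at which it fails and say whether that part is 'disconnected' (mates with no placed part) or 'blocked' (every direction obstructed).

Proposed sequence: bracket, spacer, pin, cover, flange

Invalid at step 3 (disconnected)

1. bracket@(0, 0) [-x clear] — {bracket}
2. spacer@(1, 0) [+x clear] — {bracket, spacer}
3. pin@(2, 1) — no placed neighbour ⇒ disconnected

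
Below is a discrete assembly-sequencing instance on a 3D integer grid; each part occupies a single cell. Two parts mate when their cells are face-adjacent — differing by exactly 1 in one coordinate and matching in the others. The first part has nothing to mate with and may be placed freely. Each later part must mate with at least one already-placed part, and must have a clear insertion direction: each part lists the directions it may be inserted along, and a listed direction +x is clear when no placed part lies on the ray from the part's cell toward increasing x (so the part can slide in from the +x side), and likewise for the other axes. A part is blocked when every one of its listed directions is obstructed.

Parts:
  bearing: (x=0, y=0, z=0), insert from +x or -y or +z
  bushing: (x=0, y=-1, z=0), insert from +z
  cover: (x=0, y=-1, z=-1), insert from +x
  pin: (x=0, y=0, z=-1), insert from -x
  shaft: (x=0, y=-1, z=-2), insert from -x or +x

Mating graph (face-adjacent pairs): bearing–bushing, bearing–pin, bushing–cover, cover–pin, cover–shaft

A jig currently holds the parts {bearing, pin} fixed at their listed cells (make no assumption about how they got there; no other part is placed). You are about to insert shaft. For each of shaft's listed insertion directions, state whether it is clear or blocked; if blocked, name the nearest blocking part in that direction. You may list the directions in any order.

-x: ray from shaft(0, -1, -2) has no placed part ⇒ clear
+x: ray from shaft(0, -1, -2) has no placed part ⇒ clear

+x: clear; -x: clear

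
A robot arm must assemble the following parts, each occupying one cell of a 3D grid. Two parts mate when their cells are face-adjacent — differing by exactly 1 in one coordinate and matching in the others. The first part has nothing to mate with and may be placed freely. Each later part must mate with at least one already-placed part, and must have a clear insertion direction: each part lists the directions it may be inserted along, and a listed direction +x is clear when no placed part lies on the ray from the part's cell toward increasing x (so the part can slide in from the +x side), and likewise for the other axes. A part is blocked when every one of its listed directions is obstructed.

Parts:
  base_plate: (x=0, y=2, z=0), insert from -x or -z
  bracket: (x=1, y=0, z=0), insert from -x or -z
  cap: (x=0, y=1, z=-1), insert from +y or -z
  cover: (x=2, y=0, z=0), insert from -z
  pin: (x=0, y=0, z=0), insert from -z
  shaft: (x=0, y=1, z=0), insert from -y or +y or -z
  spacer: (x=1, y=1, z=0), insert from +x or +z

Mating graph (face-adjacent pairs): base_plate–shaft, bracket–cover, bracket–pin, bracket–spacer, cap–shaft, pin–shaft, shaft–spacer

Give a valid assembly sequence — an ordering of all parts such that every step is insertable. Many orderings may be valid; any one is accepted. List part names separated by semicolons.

1. cap@(0, 1, -1) [+y clear] — {cap}
2. shaft@(0, 1, 0) [-y clear] — {cap, shaft}
3. spacer@(1, 1, 0) [+x clear] — {cap, shaft, spacer}
4. bracket@(1, 0, 0) [-x clear] — {bracket, cap, shaft, spacer}
5. pin@(0, 0, 0) [-z clear] — {bracket, cap, pin, shaft, spacer}
6. base_plate@(0, 2, 0) [-x clear] — {base_plate, bracket, cap, pin, shaft, spacer}
7. cover@(2, 0, 0) [-z clear] — {base_plate, bracket, cap, cover, pin, shaft, spacer}

cap; shaft; spacer; bracket; pin; base_plate; cover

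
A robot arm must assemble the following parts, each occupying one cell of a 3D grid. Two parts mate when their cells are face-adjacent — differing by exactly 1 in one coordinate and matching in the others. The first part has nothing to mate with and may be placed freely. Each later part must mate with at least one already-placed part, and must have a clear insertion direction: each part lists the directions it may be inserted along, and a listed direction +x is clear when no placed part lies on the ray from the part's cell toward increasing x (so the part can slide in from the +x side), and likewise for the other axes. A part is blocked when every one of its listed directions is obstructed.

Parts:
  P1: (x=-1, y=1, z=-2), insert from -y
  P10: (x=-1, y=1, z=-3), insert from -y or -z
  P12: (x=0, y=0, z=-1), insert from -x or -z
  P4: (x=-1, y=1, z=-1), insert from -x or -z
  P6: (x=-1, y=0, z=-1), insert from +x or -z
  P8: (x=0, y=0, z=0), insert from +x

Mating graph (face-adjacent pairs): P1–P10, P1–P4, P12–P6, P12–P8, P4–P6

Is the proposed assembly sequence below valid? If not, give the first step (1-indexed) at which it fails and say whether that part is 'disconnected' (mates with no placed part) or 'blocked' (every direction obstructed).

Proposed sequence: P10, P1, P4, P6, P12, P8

1. P10@(-1, 1, -3) [-y clear] — {P10}
2. P1@(-1, 1, -2) [-y clear] — {P1, P10}
3. P4@(-1, 1, -1) [-x clear] — {P1, P10, P4}
4. P6@(-1, 0, -1) [+x clear] — {P1, P10, P4, P6}
5. P12@(0, 0, -1) [-z clear] — {P1, P10, P12, P4, P6}
6. P8@(0, 0, 0) [+x clear] — {P1, P10, P12, P4, P6, P8}

Valid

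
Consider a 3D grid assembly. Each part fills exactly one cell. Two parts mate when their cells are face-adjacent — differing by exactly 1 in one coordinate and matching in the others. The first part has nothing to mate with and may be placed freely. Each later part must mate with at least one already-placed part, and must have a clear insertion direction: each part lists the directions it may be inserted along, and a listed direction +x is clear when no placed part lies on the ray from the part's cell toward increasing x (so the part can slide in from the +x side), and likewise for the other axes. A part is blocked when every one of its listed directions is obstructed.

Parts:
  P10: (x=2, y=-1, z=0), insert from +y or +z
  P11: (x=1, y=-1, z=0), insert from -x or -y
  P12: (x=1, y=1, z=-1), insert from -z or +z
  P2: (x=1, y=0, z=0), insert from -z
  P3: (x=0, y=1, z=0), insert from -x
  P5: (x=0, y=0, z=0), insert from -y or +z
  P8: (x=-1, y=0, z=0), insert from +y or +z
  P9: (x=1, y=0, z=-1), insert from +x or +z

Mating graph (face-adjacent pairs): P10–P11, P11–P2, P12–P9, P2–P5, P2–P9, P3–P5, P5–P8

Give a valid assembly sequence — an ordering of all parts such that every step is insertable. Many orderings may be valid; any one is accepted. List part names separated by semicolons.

1. P11@(1, -1, 0) [-x clear] — {P11}
2. P10@(2, -1, 0) [+y clear] — {P10, P11}
3. P2@(1, 0, 0) [-z clear] — {P10, P11, P2}
4. P5@(0, 0, 0) [-y clear] — {P10, P11, P2, P5}
5. P3@(0, 1, 0) [-x clear] — {P10, P11, P2, P3, P5}
6. P8@(-1, 0, 0) [+y clear] — {P10, P11, P2, P3, P5, P8}
7. P9@(1, 0, -1) [+x clear] — {P10, P11, P2, P3, P5, P8, P9}
8. P12@(1, 1, -1) [-z clear] — {P10, P11, P12, P2, P3, P5, P8, P9}

P11; P10; P2; P5; P3; P8; P9; P12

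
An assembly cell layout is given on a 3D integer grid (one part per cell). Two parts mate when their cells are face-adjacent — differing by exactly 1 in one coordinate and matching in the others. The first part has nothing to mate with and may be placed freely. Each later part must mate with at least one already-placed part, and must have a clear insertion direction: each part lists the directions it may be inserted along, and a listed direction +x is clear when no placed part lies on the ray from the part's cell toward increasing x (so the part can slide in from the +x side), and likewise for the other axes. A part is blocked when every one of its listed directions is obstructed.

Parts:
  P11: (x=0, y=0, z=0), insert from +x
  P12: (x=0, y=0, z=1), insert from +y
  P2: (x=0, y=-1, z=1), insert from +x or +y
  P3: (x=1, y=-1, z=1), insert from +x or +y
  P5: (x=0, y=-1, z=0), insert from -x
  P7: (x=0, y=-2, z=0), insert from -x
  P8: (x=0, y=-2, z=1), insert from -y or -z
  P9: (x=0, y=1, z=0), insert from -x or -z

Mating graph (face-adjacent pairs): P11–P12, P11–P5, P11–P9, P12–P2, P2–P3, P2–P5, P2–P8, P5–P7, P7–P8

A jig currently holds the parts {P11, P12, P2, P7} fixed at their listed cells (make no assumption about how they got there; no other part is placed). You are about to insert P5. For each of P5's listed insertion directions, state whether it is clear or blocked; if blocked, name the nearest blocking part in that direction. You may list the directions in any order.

-x: clear

-x: ray from P5(0, -1, 0) has no placed part ⇒ clear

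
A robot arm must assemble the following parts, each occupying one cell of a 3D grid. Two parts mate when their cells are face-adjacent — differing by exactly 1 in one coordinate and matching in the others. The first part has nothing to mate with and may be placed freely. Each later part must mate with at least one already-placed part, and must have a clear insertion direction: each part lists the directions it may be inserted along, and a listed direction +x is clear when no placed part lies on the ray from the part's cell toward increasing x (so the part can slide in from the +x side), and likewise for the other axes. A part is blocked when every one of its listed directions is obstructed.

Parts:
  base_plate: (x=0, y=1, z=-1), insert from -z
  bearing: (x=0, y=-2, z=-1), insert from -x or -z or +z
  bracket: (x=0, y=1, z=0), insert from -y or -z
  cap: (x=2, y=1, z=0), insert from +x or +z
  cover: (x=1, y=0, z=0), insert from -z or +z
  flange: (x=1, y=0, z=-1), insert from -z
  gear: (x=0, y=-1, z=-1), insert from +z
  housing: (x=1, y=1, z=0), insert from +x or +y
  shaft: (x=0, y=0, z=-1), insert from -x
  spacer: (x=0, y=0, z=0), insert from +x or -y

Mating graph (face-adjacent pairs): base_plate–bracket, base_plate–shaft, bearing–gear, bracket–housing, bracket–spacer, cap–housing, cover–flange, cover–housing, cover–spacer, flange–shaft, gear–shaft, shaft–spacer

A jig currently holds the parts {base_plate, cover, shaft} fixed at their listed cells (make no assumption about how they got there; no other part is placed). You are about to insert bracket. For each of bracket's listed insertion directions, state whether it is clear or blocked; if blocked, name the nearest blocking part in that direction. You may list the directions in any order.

-y: ray from bracket(0, 1, 0) has no placed part ⇒ clear
-z: nearest on ray is base_plate@(0, 1, -1) ⇒ blocked

-y: clear; -z: blocked by base_plate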